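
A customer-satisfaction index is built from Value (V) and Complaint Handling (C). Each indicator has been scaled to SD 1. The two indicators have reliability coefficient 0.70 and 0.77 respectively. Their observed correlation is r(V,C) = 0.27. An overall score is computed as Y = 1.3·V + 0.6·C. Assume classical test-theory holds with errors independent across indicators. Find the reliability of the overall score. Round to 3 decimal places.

0.761

Var(Y) = 1.3² + 0.6² + 2·[0.78·0.27] = 2.05 + 0.4212 = 2.4712.
Because errors are independent across components, Cov(Tᵢ,Tⱼ) = Cov(Xᵢ,Xⱼ); the off-diagonal part of the true-score variance is the same as above.
True-score variance = [1.3²·0.70 + 0.6²·0.77] + 0.4212 = 1.4602 + 0.4212 = 1.8814.
Reliability = 1.8814 / 2.4712 = 0.761.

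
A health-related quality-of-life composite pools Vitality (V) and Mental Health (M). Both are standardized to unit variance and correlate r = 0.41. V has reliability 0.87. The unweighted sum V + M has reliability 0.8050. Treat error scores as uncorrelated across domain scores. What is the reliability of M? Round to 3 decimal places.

Var(V+M) = 2 + 2·0.41 = 2.820.
True-score variance = ρ_V + ρ_M + 2·0.41, so 0.8050 = (0.87 + ρ_M + 0.82) / 2.820.
ρ_M = 0.8050·2.820 − 0.87 − 0.82 = 0.580.

0.580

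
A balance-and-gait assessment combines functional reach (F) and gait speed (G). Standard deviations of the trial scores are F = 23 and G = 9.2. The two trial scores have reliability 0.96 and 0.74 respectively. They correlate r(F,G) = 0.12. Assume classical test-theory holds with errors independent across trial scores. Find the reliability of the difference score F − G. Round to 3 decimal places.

Var(F−G) = 23² + 9.2² − 2·23·9.2·0.12 = 613.64 − 50.784 = 562.856.
Under uncorrelated errors the observed covariances equal the true-score covariances, so only the own-variance terms attenuate.
True-score variance = [23²·0.96 + 9.2²·0.74] − 50.784 = 570.474 − 50.784 = 519.69.
Reliability = 519.69 / 562.856 = 0.923.

0.923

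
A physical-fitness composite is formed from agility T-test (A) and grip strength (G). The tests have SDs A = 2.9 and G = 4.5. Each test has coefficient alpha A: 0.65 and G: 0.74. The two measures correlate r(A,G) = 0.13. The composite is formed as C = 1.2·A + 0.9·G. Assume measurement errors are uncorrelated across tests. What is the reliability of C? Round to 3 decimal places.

0.736

Var(C) = 1.2²·2.9² + 0.9²·4.5² + 2·[1.08·2.9·4.5·0.13] = 28.5129 + 3.66444 = 32.1773.
Under uncorrelated errors the observed covariances equal the true-score covariances, so only the own-variance terms attenuate.
True-score variance = [1.2²·2.9²·0.65 + 0.9²·4.5²·0.74] + 3.66444 = 20.0096 + 3.66444 = 23.6741.
Reliability = 23.6741 / 32.1773 = 0.736.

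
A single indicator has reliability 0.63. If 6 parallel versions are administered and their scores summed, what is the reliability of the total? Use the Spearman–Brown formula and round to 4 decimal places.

0.9108

ρ_k = kρ / (1 + (k−1)ρ) = 6·0.63 / (1 + 5·0.63) = 3.780 / 4.150 = 0.9108.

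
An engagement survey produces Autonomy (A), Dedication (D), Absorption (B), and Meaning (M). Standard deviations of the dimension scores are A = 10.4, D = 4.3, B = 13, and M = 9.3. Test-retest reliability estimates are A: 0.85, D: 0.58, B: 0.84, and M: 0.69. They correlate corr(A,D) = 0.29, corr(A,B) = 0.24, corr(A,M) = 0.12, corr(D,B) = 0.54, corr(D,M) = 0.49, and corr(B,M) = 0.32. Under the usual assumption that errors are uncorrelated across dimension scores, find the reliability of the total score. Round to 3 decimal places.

0.884

Var(A+D+B+M) = 10.4² + 4.3² + 13² + 9.3² + 2·[10.4·4.3·0.29 + 10.4·13·0.24 + 10.4·9.3·0.12 + 4.3·13·0.54 + 4.3·9.3·0.49 + 13·9.3·0.32] = 382.14 + 290.985 = 673.125.
Because errors are independent across components, Cov(Tᵢ,Tⱼ) = Cov(Xᵢ,Xⱼ); the off-diagonal part of the true-score variance is the same as above.
True-score variance = [10.4²·0.85 + 4.3²·0.58 + 13²·0.84 + 9.3²·0.69] + 290.985 = 304.298 + 290.985 = 595.283.
Reliability = 595.283 / 673.125 = 0.884.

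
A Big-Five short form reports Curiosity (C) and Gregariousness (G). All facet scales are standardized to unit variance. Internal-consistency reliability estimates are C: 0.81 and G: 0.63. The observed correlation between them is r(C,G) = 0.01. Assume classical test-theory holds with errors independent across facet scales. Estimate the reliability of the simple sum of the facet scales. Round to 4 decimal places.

Var(C+G) = 2 + 2·[0.01] = 2 + 0.02 = 2.02.
Under uncorrelated errors the observed covariances equal the true-score covariances, so only the own-variance terms attenuate.
True-score variance = [0.81 + 0.63] + 0.02 = 1.44 + 0.02 = 1.46.
Reliability = 1.46 / 2.02 = 0.7228.

0.7228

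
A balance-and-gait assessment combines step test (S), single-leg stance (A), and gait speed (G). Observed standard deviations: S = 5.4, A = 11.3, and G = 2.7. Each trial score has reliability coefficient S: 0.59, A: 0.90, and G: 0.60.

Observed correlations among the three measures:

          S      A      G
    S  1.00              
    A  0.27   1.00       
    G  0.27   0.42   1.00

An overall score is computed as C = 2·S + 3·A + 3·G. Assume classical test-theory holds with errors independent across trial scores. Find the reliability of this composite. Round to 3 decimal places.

Var(C) = 2²·5.4² + 3²·11.3² + 3²·2.7² + 2·[6·5.4·11.3·0.27 + 6·5.4·2.7·0.27 + 9·11.3·2.7·0.42] = 1331.46 + 475.6 = 1807.06.
With uncorrelated errors the cross-covariances are all true-score covariance, so they carry over unchanged; only the diagonal terms shrink to ρᵢσᵢ².
True-score variance = [2²·5.4²·0.59 + 3²·11.3²·0.90 + 3²·2.7²·0.60] + 475.6 = 1142.47 + 475.6 = 1618.07.
Reliability = 1618.07 / 1807.06 = 0.895.

0.895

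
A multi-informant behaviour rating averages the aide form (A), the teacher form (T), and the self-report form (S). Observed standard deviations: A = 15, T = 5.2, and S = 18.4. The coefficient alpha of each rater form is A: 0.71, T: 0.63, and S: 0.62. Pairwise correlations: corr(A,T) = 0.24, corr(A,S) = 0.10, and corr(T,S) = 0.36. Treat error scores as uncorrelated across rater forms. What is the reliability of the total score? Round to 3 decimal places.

Var(A+T+S) = 15² + 5.2² + 18.4² + 2·[15·5.2·0.24 + 15·18.4·0.10 + 5.2·18.4·0.36] = 590.6 + 161.53 = 752.13.
With uncorrelated errors the cross-covariances are all true-score covariance, so they carry over unchanged; only the diagonal terms shrink to ρᵢσᵢ².
True-score variance = [15²·0.71 + 5.2²·0.63 + 18.4²·0.62] + 161.53 = 386.692 + 161.53 = 548.222.
Reliability = 548.222 / 752.13 = 0.729.

0.729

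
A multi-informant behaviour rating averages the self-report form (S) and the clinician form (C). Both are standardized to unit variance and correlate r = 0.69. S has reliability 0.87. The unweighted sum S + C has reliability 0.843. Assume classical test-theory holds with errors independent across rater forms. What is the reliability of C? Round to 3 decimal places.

0.599

Var(S+C) = 2 + 2·0.69 = 3.380.
True-score variance = ρ_S + ρ_C + 2·0.69, so 0.843 = (0.87 + ρ_C + 1.38) / 3.380.
ρ_C = 0.843·3.380 − 0.87 − 1.38 = 0.599.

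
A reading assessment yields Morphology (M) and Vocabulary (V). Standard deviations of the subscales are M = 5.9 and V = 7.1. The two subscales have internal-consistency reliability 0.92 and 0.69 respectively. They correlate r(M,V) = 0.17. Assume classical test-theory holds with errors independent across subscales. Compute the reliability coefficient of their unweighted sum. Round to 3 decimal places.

Var(M+V) = 5.9² + 7.1² + 2·[5.9·7.1·0.17] = 85.22 + 14.2426 = 99.4626.
Under uncorrelated errors the observed covariances equal the true-score covariances, so only the own-variance terms attenuate.
True-score variance = [5.9²·0.92 + 7.1²·0.69] + 14.2426 = 66.8081 + 14.2426 = 81.0507.
Reliability = 81.0507 / 99.4626 = 0.815.

0.815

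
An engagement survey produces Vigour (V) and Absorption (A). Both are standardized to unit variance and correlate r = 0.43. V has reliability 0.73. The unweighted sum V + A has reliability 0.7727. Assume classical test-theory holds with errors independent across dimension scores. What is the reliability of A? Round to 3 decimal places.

0.620

Var(V+A) = 2 + 2·0.43 = 2.860.
True-score variance = ρ_V + ρ_A + 2·0.43, so 0.7727 = (0.73 + ρ_A + 0.86) / 2.860.
ρ_A = 0.7727·2.860 − 0.73 − 0.86 = 0.620.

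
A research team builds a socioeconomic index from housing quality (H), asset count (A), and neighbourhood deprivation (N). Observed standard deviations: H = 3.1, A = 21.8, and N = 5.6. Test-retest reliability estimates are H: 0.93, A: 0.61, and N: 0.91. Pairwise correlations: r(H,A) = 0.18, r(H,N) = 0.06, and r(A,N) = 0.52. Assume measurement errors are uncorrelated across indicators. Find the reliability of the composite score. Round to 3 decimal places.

0.718

Var(H+A+N) = 3.1² + 21.8² + 5.6² + 2·[3.1·21.8·0.18 + 3.1·5.6·0.06 + 21.8·5.6·0.52] = 516.21 + 153.375 = 669.585.
Because errors are independent across components, Cov(Tᵢ,Tⱼ) = Cov(Xᵢ,Xⱼ); the off-diagonal part of the true-score variance is the same as above.
True-score variance = [3.1²·0.93 + 21.8²·0.61 + 5.6²·0.91] + 153.375 = 327.371 + 153.375 = 480.746.
Reliability = 480.746 / 669.585 = 0.718.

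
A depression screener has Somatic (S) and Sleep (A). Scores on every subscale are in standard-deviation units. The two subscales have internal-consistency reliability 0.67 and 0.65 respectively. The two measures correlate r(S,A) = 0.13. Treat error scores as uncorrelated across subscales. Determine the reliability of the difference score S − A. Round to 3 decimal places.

0.609

Var(S−A) = 1 + 1 − 2·0.13 = 2 − 0.26 = 1.74.
Under uncorrelated errors the observed covariances equal the true-score covariances, so only the own-variance terms attenuate.
True-score variance = [0.67 + 0.65] − 0.26 = 1.32 − 0.26 = 1.06.
Reliability = 1.06 / 1.74 = 0.609.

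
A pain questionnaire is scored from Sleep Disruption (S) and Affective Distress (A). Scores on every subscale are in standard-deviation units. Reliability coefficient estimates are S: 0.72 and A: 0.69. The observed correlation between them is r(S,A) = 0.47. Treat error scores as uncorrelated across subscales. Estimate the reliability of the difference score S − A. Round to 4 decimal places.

Var(S−A) = 1 + 1 − 2·0.47 = 2 − 0.94 = 1.06.
With uncorrelated errors the cross-covariances are all true-score covariance, so they carry over unchanged; only the diagonal terms shrink to ρᵢσᵢ².
True-score variance = [0.72 + 0.69] − 0.94 = 1.41 − 0.94 = 0.47.
Reliability = 0.47 / 1.06 = 0.4434.

0.4434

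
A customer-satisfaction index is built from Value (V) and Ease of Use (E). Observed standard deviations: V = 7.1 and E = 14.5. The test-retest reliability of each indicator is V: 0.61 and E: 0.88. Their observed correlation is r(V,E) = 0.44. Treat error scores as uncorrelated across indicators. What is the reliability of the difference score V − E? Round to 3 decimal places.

0.736

Var(V−E) = 7.1² + 14.5² − 2·7.1·14.5·0.44 = 260.66 − 90.596 = 170.064.
Under uncorrelated errors the observed covariances equal the true-score covariances, so only the own-variance terms attenuate.
True-score variance = [7.1²·0.61 + 14.5²·0.88] − 90.596 = 215.77 − 90.596 = 125.174.
Reliability = 125.174 / 170.064 = 0.736.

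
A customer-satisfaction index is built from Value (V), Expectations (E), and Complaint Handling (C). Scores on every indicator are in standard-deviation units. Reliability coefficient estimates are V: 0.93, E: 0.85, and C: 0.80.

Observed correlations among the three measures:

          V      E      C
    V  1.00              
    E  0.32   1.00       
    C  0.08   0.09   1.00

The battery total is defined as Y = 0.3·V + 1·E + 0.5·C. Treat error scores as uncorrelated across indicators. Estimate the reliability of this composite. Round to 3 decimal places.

0.875

Var(Y) = 0.3² + 1 + 0.5² + 2·[0.3·0.32 + 0.15·0.08 + 0.5·0.09] = 1.34 + 0.306 = 1.646.
With uncorrelated errors the cross-covariances are all true-score covariance, so they carry over unchanged; only the diagonal terms shrink to ρᵢσᵢ².
True-score variance = [0.3²·0.93 + 0.85 + 0.5²·0.80] + 0.306 = 1.1337 + 0.306 = 1.4397.
Reliability = 1.4397 / 1.646 = 0.875.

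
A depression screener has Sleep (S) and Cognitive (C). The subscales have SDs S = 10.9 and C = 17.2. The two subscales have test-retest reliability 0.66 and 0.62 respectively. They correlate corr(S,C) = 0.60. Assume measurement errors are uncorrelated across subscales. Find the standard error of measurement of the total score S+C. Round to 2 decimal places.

12.36

Var(total) = 414.65 + 224.976 = 639.626.
True-score variance = 261.835 + 224.976 = 486.811, so reliability = 0.7611.
Error variance = 639.626 − 486.811 = 152.815; SEM = √152.815 = 12.36.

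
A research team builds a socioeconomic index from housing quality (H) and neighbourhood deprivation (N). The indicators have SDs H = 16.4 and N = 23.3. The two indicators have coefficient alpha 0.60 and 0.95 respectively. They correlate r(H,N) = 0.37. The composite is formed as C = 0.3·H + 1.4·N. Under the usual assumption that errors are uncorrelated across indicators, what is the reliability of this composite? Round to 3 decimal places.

0.948

Var(C) = 0.3²·16.4² + 1.4²·23.3² + 2·[0.42·16.4·23.3·0.37] = 1088.27 + 118.763 = 1207.03.
With uncorrelated errors the cross-covariances are all true-score covariance, so they carry over unchanged; only the diagonal terms shrink to ρᵢσᵢ².
True-score variance = [0.3²·16.4²·0.60 + 1.4²·23.3²·0.95] + 118.763 = 1025.39 + 118.763 = 1144.15.
Reliability = 1144.15 / 1207.03 = 0.948.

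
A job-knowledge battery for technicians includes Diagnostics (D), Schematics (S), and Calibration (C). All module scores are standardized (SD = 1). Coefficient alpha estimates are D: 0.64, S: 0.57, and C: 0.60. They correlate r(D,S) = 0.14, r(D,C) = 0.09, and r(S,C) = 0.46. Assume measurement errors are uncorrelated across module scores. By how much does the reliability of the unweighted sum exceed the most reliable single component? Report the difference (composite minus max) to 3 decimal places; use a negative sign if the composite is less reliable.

Var(sum) = 3 + 1.38 = 4.38; true-score variance = 1.81 + 1.38 = 3.19; composite reliability = 0.7283.
Max component reliability = 0.6400.
Difference = 0.7283 − 0.6400 = 0.088.

0.088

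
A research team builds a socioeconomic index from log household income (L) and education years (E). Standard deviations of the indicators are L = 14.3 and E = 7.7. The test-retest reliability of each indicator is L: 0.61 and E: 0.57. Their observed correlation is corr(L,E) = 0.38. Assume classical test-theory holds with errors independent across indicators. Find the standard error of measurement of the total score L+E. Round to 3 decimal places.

10.259

Var(total) = 263.78 + 83.6836 = 347.464.
True-score variance = 158.534 + 83.6836 = 242.218, so reliability = 0.6971.
Error variance = 347.464 − 242.218 = 105.246; SEM = √105.246 = 10.259.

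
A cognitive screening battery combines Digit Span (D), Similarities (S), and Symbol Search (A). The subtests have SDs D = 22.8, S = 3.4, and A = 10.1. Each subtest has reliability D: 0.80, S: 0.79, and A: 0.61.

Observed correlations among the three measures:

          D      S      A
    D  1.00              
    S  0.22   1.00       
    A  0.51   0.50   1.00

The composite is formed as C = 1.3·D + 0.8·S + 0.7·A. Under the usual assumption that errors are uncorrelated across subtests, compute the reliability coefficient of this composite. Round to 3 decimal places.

0.837

Var(C) = 1.3²·22.8² + 0.8²·3.4² + 0.7²·10.1² + 2·[1.04·22.8·3.4·0.22 + 0.91·22.8·10.1·0.51 + 0.56·3.4·10.1·0.50] = 935.913 + 268.449 = 1204.36.
Under uncorrelated errors the observed covariances equal the true-score covariances, so only the own-variance terms attenuate.
True-score variance = [1.3²·22.8²·0.80 + 0.8²·3.4²·0.79 + 0.7²·10.1²·0.61] + 268.449 = 739.159 + 268.449 = 1007.61.
Reliability = 1007.61 / 1204.36 = 0.837.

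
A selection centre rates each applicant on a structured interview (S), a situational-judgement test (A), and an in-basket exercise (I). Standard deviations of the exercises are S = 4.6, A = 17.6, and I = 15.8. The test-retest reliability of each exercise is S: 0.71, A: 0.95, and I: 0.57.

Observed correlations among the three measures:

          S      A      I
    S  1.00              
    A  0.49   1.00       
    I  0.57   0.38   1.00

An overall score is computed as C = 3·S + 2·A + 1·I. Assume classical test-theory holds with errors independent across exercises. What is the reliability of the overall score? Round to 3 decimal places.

0.921

Var(C) = 3²·4.6² + 2²·17.6² + 15.8² + 2·[6·4.6·17.6·0.49 + 3·4.6·15.8·0.57 + 2·17.6·15.8·0.38] = 1679.12 + 1147.29 = 2826.41.
Under uncorrelated errors the observed covariances equal the true-score covariances, so only the own-variance terms attenuate.
True-score variance = [3²·4.6²·0.71 + 2²·17.6²·0.95 + 15.8²·0.57] + 1147.29 = 1454.6 + 1147.29 = 2601.89.
Reliability = 2601.89 / 2826.41 = 0.921.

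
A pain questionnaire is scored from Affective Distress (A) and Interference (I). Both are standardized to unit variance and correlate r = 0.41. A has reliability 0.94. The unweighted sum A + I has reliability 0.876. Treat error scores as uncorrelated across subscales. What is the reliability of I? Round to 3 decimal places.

0.710

Var(A+I) = 2 + 2·0.41 = 2.820.
True-score variance = ρ_A + ρ_I + 2·0.41, so 0.876 = (0.94 + ρ_I + 0.82) / 2.820.
ρ_I = 0.876·2.820 − 0.94 − 0.82 = 0.710.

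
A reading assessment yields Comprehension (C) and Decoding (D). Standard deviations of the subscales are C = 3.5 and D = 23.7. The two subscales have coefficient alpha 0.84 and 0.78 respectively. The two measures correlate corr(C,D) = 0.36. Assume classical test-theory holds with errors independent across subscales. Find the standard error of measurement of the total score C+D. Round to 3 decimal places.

11.204

Var(total) = 573.94 + 59.724 = 633.664.
True-score variance = 448.408 + 59.724 = 508.132, so reliability = 0.8019.
Error variance = 633.664 − 508.132 = 125.532; SEM = √125.532 = 11.204.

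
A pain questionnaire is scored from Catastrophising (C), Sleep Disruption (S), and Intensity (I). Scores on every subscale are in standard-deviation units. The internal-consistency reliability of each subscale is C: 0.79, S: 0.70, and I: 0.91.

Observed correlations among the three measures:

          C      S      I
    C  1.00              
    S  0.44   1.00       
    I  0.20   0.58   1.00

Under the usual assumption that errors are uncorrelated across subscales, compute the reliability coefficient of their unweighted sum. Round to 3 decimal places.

0.890

Var(C+S+I) = 3 + 2·[0.44 + 0.20 + 0.58] = 3 + 2.44 = 5.44.
Because errors are independent across components, Cov(Tᵢ,Tⱼ) = Cov(Xᵢ,Xⱼ); the off-diagonal part of the true-score variance is the same as above.
True-score variance = [0.79 + 0.70 + 0.91] + 2.44 = 2.4 + 2.44 = 4.84.
Reliability = 4.84 / 5.44 = 0.890.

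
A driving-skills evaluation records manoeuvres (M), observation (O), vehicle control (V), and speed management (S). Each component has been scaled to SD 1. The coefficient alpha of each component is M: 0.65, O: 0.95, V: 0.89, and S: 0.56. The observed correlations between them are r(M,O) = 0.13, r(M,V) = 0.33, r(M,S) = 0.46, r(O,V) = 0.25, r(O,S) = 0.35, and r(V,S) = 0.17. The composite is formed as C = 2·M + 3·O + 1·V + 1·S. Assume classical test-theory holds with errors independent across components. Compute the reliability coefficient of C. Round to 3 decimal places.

0.899

Var(C) = 2² + 3² + 1 + 1 + 2·[6·0.13 + 2·0.33 + 2·0.46 + 3·0.25 + 3·0.35 + 0.17] = 15 + 8.66 = 23.66.
With uncorrelated errors the cross-covariances are all true-score covariance, so they carry over unchanged; only the diagonal terms shrink to ρᵢσᵢ².
True-score variance = [2²·0.65 + 3²·0.95 + 0.89 + 0.56] + 8.66 = 12.6 + 8.66 = 21.26.
Reliability = 21.26 / 23.66 = 0.899.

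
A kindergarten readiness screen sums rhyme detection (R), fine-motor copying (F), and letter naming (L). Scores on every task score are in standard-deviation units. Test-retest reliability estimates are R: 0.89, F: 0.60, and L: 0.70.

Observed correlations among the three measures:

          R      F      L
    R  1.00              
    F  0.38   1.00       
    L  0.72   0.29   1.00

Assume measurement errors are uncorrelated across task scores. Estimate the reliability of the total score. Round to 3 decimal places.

0.860

Var(R+F+L) = 3 + 2·[0.38 + 0.72 + 0.29] = 3 + 2.78 = 5.78.
With uncorrelated errors the cross-covariances are all true-score covariance, so they carry over unchanged; only the diagonal terms shrink to ρᵢσᵢ².
True-score variance = [0.89 + 0.60 + 0.70] + 2.78 = 2.19 + 2.78 = 4.97.
Reliability = 4.97 / 5.78 = 0.860.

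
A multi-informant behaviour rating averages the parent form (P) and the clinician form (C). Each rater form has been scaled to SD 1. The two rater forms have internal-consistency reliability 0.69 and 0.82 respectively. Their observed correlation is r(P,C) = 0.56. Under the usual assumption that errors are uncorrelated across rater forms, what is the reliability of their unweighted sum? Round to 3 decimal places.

0.843

Var(P+C) = 2 + 2·[0.56] = 2 + 1.12 = 3.12.
Because errors are independent across components, Cov(Tᵢ,Tⱼ) = Cov(Xᵢ,Xⱼ); the off-diagonal part of the true-score variance is the same as above.
True-score variance = [0.69 + 0.82] + 1.12 = 1.51 + 1.12 = 2.63.
Reliability = 2.63 / 3.12 = 0.843.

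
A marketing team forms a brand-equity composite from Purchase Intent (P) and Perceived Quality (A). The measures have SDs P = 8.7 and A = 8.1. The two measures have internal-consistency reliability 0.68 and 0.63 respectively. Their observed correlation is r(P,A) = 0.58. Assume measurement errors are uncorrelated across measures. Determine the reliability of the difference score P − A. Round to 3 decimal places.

Var(P−A) = 8.7² + 8.1² − 2·8.7·8.1·0.58 = 141.3 − 81.7452 = 59.5548.
Because errors are independent across components, Cov(Tᵢ,Tⱼ) = Cov(Xᵢ,Xⱼ); the off-diagonal part of the true-score variance is the same as above.
True-score variance = [8.7²·0.68 + 8.1²·0.63] − 81.7452 = 92.8035 − 81.7452 = 11.0583.
Reliability = 11.0583 / 59.5548 = 0.186.

0.186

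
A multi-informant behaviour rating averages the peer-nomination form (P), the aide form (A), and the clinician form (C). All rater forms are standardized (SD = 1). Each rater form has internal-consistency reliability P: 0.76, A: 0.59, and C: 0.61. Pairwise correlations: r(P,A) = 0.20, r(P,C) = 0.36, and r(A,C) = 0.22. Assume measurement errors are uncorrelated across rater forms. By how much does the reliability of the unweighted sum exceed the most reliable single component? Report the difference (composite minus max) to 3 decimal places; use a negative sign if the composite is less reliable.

Var(sum) = 3 + 1.56 = 4.56; true-score variance = 1.96 + 1.56 = 3.52; composite reliability = 0.7719.
Max component reliability = 0.7600.
Difference = 0.7719 − 0.7600 = 0.012.

0.012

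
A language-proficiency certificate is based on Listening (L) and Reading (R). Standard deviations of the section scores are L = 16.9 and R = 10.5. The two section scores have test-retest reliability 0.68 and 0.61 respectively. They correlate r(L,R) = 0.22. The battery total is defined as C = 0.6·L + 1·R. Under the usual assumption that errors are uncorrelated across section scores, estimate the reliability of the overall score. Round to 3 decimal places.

Var(C) = 0.6²·16.9² + 10.5² + 2·[0.6·16.9·10.5·0.22] = 213.07 + 46.8468 = 259.916.
Under uncorrelated errors the observed covariances equal the true-score covariances, so only the own-variance terms attenuate.
True-score variance = [0.6²·16.9²·0.68 + 10.5²·0.61] + 46.8468 = 137.17 + 46.8468 = 184.017.
Reliability = 184.017 / 259.916 = 0.708.

0.708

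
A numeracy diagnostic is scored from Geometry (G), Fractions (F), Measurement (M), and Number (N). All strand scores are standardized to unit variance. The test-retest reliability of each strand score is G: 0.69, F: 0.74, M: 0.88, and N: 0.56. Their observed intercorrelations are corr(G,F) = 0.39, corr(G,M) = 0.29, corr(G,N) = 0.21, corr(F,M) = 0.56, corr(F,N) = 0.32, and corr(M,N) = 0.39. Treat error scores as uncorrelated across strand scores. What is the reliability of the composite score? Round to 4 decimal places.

0.8642

Var(G+F+M+N) = 4 + 2·[0.39 + 0.29 + 0.21 + 0.56 + 0.32 + 0.39] = 4 + 4.32 = 8.32.
With uncorrelated errors the cross-covariances are all true-score covariance, so they carry over unchanged; only the diagonal terms shrink to ρᵢσᵢ².
True-score variance = [0.69 + 0.74 + 0.88 + 0.56] + 4.32 = 2.87 + 4.32 = 7.19.
Reliability = 7.19 / 8.32 = 0.8642.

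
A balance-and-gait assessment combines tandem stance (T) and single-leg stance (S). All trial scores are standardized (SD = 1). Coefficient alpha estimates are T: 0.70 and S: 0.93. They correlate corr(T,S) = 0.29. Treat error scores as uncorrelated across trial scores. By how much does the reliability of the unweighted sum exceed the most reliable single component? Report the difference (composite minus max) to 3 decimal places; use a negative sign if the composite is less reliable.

-0.073

Var(sum) = 2 + 0.58 = 2.58; true-score variance = 1.63 + 0.58 = 2.21; composite reliability = 0.8566.
Max component reliability = 0.9300.
Difference = 0.8566 − 0.9300 = -0.073.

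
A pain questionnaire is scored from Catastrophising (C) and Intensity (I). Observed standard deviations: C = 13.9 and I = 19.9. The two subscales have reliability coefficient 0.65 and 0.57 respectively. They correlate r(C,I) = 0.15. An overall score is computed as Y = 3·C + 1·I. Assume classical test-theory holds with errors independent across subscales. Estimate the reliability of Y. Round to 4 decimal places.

Var(Y) = 3²·13.9² + 19.9² + 2·[3·13.9·19.9·0.15] = 2134.9 + 248.949 = 2383.85.
Because errors are independent across components, Cov(Tᵢ,Tⱼ) = Cov(Xᵢ,Xⱼ); the off-diagonal part of the true-score variance is the same as above.
True-score variance = [3²·13.9²·0.65 + 19.9²·0.57] + 248.949 = 1356 + 248.949 = 1604.95.
Reliability = 1604.95 / 2383.85 = 0.6733.

0.6733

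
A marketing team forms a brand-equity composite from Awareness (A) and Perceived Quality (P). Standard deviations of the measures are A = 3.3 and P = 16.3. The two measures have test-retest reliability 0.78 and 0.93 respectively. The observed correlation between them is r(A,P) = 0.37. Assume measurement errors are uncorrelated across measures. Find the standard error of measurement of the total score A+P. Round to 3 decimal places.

4.582

Var(total) = 276.58 + 39.8046 = 316.385.
True-score variance = 255.586 + 39.8046 = 295.391, so reliability = 0.9336.
Error variance = 316.385 − 295.391 = 20.9941; SEM = √20.9941 = 4.582.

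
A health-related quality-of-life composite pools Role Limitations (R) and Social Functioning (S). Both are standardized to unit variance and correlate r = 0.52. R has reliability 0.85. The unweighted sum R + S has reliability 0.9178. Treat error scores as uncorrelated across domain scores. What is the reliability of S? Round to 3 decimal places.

Var(R+S) = 2 + 2·0.52 = 3.040.
True-score variance = ρ_R + ρ_S + 2·0.52, so 0.9178 = (0.85 + ρ_S + 1.04) / 3.040.
ρ_S = 0.9178·3.040 − 0.85 − 1.04 = 0.900.

0.900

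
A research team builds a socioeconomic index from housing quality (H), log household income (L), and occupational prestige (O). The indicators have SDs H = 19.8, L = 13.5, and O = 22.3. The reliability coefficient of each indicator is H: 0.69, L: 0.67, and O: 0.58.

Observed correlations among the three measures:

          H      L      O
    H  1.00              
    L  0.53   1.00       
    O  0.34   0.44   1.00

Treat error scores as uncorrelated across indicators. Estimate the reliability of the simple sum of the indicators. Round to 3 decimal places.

0.797

Var(H+L+O) = 19.8² + 13.5² + 22.3² + 2·[19.8·13.5·0.53 + 19.8·22.3·0.34 + 13.5·22.3·0.44] = 1071.58 + 848.509 = 1920.09.
Under uncorrelated errors the observed covariances equal the true-score covariances, so only the own-variance terms attenuate.
True-score variance = [19.8²·0.69 + 13.5²·0.67 + 22.3²·0.58] + 848.509 = 681.043 + 848.509 = 1529.55.
Reliability = 1529.55 / 1920.09 = 0.797.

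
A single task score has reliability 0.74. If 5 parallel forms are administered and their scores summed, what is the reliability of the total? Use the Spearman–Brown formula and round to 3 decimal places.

ρ_k = kρ / (1 + (k−1)ρ) = 5·0.74 / (1 + 4·0.74) = 3.700 / 3.960 = 0.934.

0.934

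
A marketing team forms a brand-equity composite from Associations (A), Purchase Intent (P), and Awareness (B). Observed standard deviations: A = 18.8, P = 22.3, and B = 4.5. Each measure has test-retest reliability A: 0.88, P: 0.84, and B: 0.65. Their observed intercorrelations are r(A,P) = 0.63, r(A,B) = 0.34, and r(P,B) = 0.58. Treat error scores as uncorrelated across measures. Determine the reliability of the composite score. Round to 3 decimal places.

0.918

Var(A+P+B) = 18.8² + 22.3² + 4.5² + 2·[18.8·22.3·0.63 + 18.8·4.5·0.34 + 22.3·4.5·0.58] = 870.98 + 702.176 = 1573.16.
Under uncorrelated errors the observed covariances equal the true-score covariances, so only the own-variance terms attenuate.
True-score variance = [18.8²·0.88 + 22.3²·0.84 + 4.5²·0.65] + 702.176 = 741.913 + 702.176 = 1444.09.
Reliability = 1444.09 / 1573.16 = 0.918.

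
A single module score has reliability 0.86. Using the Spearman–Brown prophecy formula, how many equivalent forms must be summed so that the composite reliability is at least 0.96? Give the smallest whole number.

4

k ≥ ρ*(1−ρ₁)/(ρ₁(1−ρ*)) = 0.96·0.14 / (0.86·0.04) = 3.907.
Smallest integer k = 4.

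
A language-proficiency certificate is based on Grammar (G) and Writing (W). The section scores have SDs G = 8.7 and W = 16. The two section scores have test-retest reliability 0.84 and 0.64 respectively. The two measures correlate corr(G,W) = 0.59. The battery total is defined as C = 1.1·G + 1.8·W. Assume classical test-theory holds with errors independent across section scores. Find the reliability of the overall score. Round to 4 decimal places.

0.7486

Var(C) = 1.1²·8.7² + 1.8²·16² + 2·[1.98·8.7·16·0.59] = 921.025 + 325.227 = 1246.25.
Under uncorrelated errors the observed covariances equal the true-score covariances, so only the own-variance terms attenuate.
True-score variance = [1.1²·8.7²·0.84 + 1.8²·16²·0.64] + 325.227 = 607.773 + 325.227 = 933.
Reliability = 933 / 1246.25 = 0.7486.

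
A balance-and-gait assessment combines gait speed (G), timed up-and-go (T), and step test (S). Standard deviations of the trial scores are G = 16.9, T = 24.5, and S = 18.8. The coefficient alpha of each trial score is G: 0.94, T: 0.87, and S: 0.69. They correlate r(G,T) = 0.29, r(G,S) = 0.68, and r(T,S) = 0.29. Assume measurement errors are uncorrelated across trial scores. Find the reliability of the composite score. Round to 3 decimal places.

Var(G+T+S) = 16.9² + 24.5² + 18.8² + 2·[16.9·24.5·0.29 + 16.9·18.8·0.68 + 24.5·18.8·0.29] = 1239.3 + 939.396 = 2178.7.
Because errors are independent across components, Cov(Tᵢ,Tⱼ) = Cov(Xᵢ,Xⱼ); the off-diagonal part of the true-score variance is the same as above.
True-score variance = [16.9²·0.94 + 24.5²·0.87 + 18.8²·0.69] + 939.396 = 1034.56 + 939.396 = 1973.96.
Reliability = 1973.96 / 2178.7 = 0.906.

0.906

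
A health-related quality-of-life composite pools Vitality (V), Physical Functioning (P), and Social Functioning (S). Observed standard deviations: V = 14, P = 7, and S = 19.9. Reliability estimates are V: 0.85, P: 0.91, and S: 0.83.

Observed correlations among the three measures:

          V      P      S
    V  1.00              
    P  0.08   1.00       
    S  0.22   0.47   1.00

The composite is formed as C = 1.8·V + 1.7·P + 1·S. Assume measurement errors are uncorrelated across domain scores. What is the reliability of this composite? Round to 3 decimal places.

Var(C) = 1.8²·14² + 1.7²·7² + 19.9² + 2·[3.06·14·7·0.08 + 1.8·14·19.9·0.22 + 1.7·7·19.9·0.47] = 1172.66 + 491.233 = 1663.89.
With uncorrelated errors the cross-covariances are all true-score covariance, so they carry over unchanged; only the diagonal terms shrink to ρᵢσᵢ².
True-score variance = [1.8²·14²·0.85 + 1.7²·7²·0.91 + 19.9²·0.83] + 491.233 = 997.337 + 491.233 = 1488.57.
Reliability = 1488.57 / 1663.89 = 0.895.

0.895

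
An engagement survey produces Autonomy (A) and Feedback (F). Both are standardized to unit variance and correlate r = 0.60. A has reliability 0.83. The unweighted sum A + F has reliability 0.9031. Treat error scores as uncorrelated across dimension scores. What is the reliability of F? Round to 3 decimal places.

0.860

Var(A+F) = 2 + 2·0.60 = 3.200.
True-score variance = ρ_A + ρ_F + 2·0.60, so 0.9031 = (0.83 + ρ_F + 1.20) / 3.200.
ρ_F = 0.9031·3.200 − 0.83 − 1.20 = 0.860.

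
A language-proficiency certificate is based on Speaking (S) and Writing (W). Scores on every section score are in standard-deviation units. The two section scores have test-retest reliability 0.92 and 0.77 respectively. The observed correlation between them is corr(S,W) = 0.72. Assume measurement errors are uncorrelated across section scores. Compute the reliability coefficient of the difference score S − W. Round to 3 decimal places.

Var(S−W) = 1 + 1 − 2·0.72 = 2 − 1.44 = 0.56.
Under uncorrelated errors the observed covariances equal the true-score covariances, so only the own-variance terms attenuate.
True-score variance = [0.92 + 0.77] − 1.44 = 1.69 − 1.44 = 0.25.
Reliability = 0.25 / 0.56 = 0.446.

0.446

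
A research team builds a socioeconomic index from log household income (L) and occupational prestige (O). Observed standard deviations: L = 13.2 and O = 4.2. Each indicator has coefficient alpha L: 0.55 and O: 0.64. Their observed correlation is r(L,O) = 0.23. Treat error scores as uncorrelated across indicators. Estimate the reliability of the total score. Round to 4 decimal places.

0.6101

Var(L+O) = 13.2² + 4.2² + 2·[13.2·4.2·0.23] = 191.88 + 25.5024 = 217.382.
With uncorrelated errors the cross-covariances are all true-score covariance, so they carry over unchanged; only the diagonal terms shrink to ρᵢσᵢ².
True-score variance = [13.2²·0.55 + 4.2²·0.64] + 25.5024 = 107.122 + 25.5024 = 132.624.
Reliability = 132.624 / 217.382 = 0.6101.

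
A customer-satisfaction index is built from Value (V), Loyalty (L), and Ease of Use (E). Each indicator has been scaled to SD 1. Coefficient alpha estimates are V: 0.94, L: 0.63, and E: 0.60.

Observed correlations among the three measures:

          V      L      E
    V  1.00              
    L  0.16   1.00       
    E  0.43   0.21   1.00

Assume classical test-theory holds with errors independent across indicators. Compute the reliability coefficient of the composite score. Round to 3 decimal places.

0.820

Var(V+L+E) = 3 + 2·[0.16 + 0.43 + 0.21] = 3 + 1.6 = 4.6.
Because errors are independent across components, Cov(Tᵢ,Tⱼ) = Cov(Xᵢ,Xⱼ); the off-diagonal part of the true-score variance is the same as above.
True-score variance = [0.94 + 0.63 + 0.60] + 1.6 = 2.17 + 1.6 = 3.77.
Reliability = 3.77 / 4.6 = 0.820.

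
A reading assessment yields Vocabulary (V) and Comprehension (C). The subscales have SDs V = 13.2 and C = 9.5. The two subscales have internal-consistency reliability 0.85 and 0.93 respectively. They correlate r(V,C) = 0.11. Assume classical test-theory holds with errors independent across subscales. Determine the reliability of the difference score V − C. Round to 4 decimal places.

Var(V−C) = 13.2² + 9.5² − 2·13.2·9.5·0.11 = 264.49 − 27.588 = 236.902.
Because errors are independent across components, Cov(Tᵢ,Tⱼ) = Cov(Xᵢ,Xⱼ); the off-diagonal part of the true-score variance is the same as above.
True-score variance = [13.2²·0.85 + 9.5²·0.93] − 27.588 = 232.036 − 27.588 = 204.448.
Reliability = 204.448 / 236.902 = 0.8630.

0.8630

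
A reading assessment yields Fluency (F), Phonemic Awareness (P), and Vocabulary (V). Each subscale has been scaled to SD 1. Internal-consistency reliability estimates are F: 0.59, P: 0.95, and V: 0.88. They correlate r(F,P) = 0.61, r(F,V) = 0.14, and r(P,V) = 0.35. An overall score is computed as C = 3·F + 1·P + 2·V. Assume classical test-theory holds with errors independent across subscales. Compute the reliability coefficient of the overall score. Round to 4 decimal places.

0.7965

Var(C) = 3² + 1 + 2² + 2·[3·0.61 + 6·0.14 + 2·0.35] = 14 + 6.74 = 20.74.
Because errors are independent across components, Cov(Tᵢ,Tⱼ) = Cov(Xᵢ,Xⱼ); the off-diagonal part of the true-score variance is the same as above.
True-score variance = [3²·0.59 + 0.95 + 2²·0.88] + 6.74 = 9.78 + 6.74 = 16.52.
Reliability = 16.52 / 20.74 = 0.7965.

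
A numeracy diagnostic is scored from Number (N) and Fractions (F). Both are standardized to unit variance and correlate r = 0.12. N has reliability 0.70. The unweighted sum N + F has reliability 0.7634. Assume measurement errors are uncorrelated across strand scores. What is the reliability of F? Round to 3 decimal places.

Var(N+F) = 2 + 2·0.12 = 2.240.
True-score variance = ρ_N + ρ_F + 2·0.12, so 0.7634 = (0.70 + ρ_F + 0.24) / 2.240.
ρ_F = 0.7634·2.240 − 0.70 − 0.24 = 0.770.

0.770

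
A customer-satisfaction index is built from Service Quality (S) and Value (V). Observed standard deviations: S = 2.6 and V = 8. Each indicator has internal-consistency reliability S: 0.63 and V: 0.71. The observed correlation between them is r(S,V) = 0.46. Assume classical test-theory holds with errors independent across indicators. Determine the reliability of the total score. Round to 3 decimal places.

0.766

Var(S+V) = 2.6² + 8² + 2·[2.6·8·0.46] = 70.76 + 19.136 = 89.896.
Under uncorrelated errors the observed covariances equal the true-score covariances, so only the own-variance terms attenuate.
True-score variance = [2.6²·0.63 + 8²·0.71] + 19.136 = 49.6988 + 19.136 = 68.8348.
Reliability = 68.8348 / 89.896 = 0.766.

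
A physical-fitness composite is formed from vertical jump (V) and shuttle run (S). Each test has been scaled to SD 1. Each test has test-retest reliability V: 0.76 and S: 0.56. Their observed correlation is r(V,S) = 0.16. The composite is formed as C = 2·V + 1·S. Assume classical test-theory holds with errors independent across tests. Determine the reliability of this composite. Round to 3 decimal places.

Var(C) = 2² + 1 + 2·[2·0.16] = 5 + 0.64 = 5.64.
Under uncorrelated errors the observed covariances equal the true-score covariances, so only the own-variance terms attenuate.
True-score variance = [2²·0.76 + 0.56] + 0.64 = 3.6 + 0.64 = 4.24.
Reliability = 4.24 / 5.64 = 0.752.

0.752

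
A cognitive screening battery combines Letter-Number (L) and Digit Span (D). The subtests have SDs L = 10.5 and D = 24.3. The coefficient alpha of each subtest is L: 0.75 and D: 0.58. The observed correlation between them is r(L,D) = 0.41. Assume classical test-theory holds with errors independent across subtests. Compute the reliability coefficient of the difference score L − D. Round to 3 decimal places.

0.439

Var(L−D) = 10.5² + 24.3² − 2·10.5·24.3·0.41 = 700.74 − 209.223 = 491.517.
With uncorrelated errors the cross-covariances are all true-score covariance, so they carry over unchanged; only the diagonal terms shrink to ρᵢσᵢ².
True-score variance = [10.5²·0.75 + 24.3²·0.58] − 209.223 = 425.172 − 209.223 = 215.949.
Reliability = 215.949 / 491.517 = 0.439.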